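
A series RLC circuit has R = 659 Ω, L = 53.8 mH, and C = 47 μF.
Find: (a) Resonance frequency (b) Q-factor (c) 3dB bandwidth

Step 1 — Resonance condition Im(Z)=0 gives ω₀ = 1/√(LC).
Step 2 — ω₀ = 1/√(0.0538·4.7e-05) = 628.9 rad/s.
Step 3 — f₀ = ω₀/(2π) = 100.1 Hz.
Step 4 — Series Q: Q = ω₀L/R = 628.9·0.0538/659 = 0.05134.
Step 5 — 3dB bandwidth: Δω = ω₀/Q = 1.225e+04 rad/s; BW = Δω/(2π) = 1950 Hz.

(a) f₀ = 100.1 Hz  (b) Q = 0.05134  (c) BW = 1950 Hz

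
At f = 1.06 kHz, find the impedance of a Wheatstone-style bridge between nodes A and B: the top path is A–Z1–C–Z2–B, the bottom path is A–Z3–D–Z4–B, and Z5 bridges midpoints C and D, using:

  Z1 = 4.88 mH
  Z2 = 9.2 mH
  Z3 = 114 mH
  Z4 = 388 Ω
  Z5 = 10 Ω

Step 1 — Angular frequency: ω = 2π·f = 2π·1060 = 6660 rad/s.
Step 2 — Component impedances:
  Z1: Z = jωL = j·6660·0.00488 = 0 + j32.5 Ω
  Z2: Z = jωL = j·6660·0.0092 = 0 + j61.27 Ω
  Z3: Z = jωL = j·6660·0.114 = 0 + j759.3 Ω
  Z4: Z = R = 388 Ω
  Z5: Z = R = 10 Ω
Step 3 — Bridge requires nodal analysis (the Z5 bridge couples midpoints C and D, so the two paths cannot be reduced to a simple series/parallel combination). Setting node B to ground and injecting 1 A at node A, the 3-node admittance system at A, C, D solves to V_A = Z_AB = 9.213 + j90.9 Ω = 91.36∠84.2° Ω.

Z = 9.213 + j90.9 Ω = 91.36∠84.2° Ω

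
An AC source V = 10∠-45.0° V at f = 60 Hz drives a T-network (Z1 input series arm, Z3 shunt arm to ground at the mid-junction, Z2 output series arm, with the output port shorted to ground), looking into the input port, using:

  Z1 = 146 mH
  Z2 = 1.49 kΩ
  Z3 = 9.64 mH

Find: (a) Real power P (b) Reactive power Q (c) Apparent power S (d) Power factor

Step 1 — Angular frequency: ω = 2π·f = 2π·60 = 377 rad/s.
Step 2 — Component impedances:
  Z1: Z = jωL = j·377·0.146 = 0 + j55.04 Ω
  Z2: Z = R = 1490 Ω
  Z3: Z = jωL = j·377·0.00964 = 0 + j3.634 Ω
Step 3 — With the output port shorted to ground, the output series arm Z2 runs from the junction to ground; the shunt arm Z3 also runs from the junction to ground. They appear in parallel: Z3 || Z2 = 0.008864 + j3.634 Ω.
Step 4 — Series with input arm Z1: Z_in = Z1 + (Z3 || Z2) = 0.008864 + j58.67 Ω = 58.67∠90.0° Ω.
Step 5 — Source phasor: V = 10∠-45.0° V = 7.071 - j7.071 V.
Step 6 — Current: I = V / Z = -0.1205 - j0.1205 A = 0.1704∠-135.0° A.
Step 7 — Complex power: S = V·I* = 0.0002575 + j1.704 VA.
Step 8 — Real power: P = Re(S) = 0.0002575 W.
Step 9 — Reactive power: Q = Im(S) = 1.704 VAR.
Step 10 — Apparent power: |S| = 1.704 VA.
Step 11 — Power factor: PF = P/|S| = 0.0001511 (lagging).

(a) P = 0.0002575 W  (b) Q = 1.704 VAR  (c) S = 1.704 VA  (d) PF = 0.0001511 (lagging)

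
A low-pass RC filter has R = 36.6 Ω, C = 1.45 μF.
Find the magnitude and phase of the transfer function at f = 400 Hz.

Step 1 — Angular frequency: ω = 2π·400 = 2513 rad/s.
Step 2 — Transfer function: H(jω) = 1/(1 + jωRC).
Step 3 — Denominator: 1 + jωRC = 1 + j·2513·36.6·1.45e-06 = 1 + j0.1334.
Step 4 — H = 0.9825 - j0.131.
Step 5 — Magnitude: |H| = 0.9912 (-0.1 dB); phase: φ = -7.6°.

|H| = 0.9912 (-0.1 dB), φ = -7.6°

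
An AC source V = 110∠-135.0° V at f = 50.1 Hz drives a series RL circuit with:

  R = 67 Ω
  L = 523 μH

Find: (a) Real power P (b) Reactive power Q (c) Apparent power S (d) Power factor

Step 1 — Angular frequency: ω = 2π·f = 2π·50.1 = 314.8 rad/s.
Step 2 — Component impedances:
  R: Z = R = 67 Ω
  L: Z = jωL = j·314.8·0.000523 = 0 + j0.1646 Ω
Step 3 — Series combination: Z_total = R + L = 67 + j0.1646 Ω = 67∠0.1° Ω.
Step 4 — Source phasor: V = 110∠-135.0° V = -77.78 - j77.78 V.
Step 5 — Current: I = V / Z = -1.164 - j1.158 A = 1.642∠-135.1° A.
Step 6 — Complex power: S = V·I* = 180.6 + j0.4438 VA.
Step 7 — Real power: P = Re(S) = 180.6 W.
Step 8 — Reactive power: Q = Im(S) = 0.4438 VAR.
Step 9 — Apparent power: |S| = 180.6 VA.
Step 10 — Power factor: PF = P/|S| = 1 (lagging).

(a) P = 180.6 W  (b) Q = 0.4438 VAR  (c) S = 180.6 VA  (d) PF = 1 (lagging)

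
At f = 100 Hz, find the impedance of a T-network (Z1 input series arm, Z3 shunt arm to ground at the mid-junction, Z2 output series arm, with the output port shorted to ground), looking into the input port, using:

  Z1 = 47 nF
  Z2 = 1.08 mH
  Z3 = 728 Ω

Step 1 — Angular frequency: ω = 2π·f = 2π·100 = 628.3 rad/s.
Step 2 — Component impedances:
  Z1: Z = 1/(jωC) = -j/(ω·C) = 0 - j3.386e+04 Ω
  Z2: Z = jωL = j·628.3·0.00108 = 0 + j0.6786 Ω
  Z3: Z = R = 728 Ω
Step 3 — With the output port shorted to ground, the output series arm Z2 runs from the junction to ground; the shunt arm Z3 also runs from the junction to ground. They appear in parallel: Z3 || Z2 = 0.0006325 + j0.6786 Ω.
Step 4 — Series with input arm Z1: Z_in = Z1 + (Z3 || Z2) = 0.0006325 - j3.386e+04 Ω = 3.386e+04∠-90.0° Ω.

Z = 0.0006325 - j3.386e+04 Ω = 3.386e+04∠-90.0° Ω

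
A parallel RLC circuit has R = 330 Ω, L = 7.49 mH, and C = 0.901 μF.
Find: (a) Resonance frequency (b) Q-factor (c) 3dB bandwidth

Step 1 — Resonance: ω₀ = 1/√(LC) = 1/√(0.00749·9.01e-07) = 1.217e+04 rad/s.
Step 2 — f₀ = ω₀/(2π) = 1937 Hz.
Step 3 — Parallel Q: Q = R/(ω₀L) = 330/(1.217e+04·0.00749) = 3.619.
Step 4 — Bandwidth: Δω = ω₀/Q = 3363 rad/s; BW = Δω/(2π) = 535.3 Hz.

(a) f₀ = 1937 Hz  (b) Q = 3.619  (c) BW = 535.3 Hz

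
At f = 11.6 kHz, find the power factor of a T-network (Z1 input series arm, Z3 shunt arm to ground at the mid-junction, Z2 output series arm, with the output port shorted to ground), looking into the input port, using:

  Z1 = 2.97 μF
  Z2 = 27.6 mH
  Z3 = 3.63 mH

Step 1 — Angular frequency: ω = 2π·f = 2π·1.16e+04 = 7.288e+04 rad/s.
Step 2 — Component impedances:
  Z1: Z = 1/(jωC) = -j/(ω·C) = 0 - j4.62 Ω
  Z2: Z = jωL = j·7.288e+04·0.0276 = 0 + j2012 Ω
  Z3: Z = jωL = j·7.288e+04·0.00363 = 0 + j264.6 Ω
Step 3 — With the output port shorted to ground, the output series arm Z2 runs from the junction to ground; the shunt arm Z3 also runs from the junction to ground. They appear in parallel: Z3 || Z2 = 0 + j233.8 Ω.
Step 4 — Series with input arm Z1: Z_in = Z1 + (Z3 || Z2) = 0 + j229.2 Ω = 229.2∠90.0° Ω.
Step 5 — Power factor: PF = cos(φ) = Re(Z)/|Z| = 0/229.2 = 0.
Step 6 — Type: Im(Z) = 229.2 ⇒ lagging (phase φ = 90.0°).

PF = 0 (lagging, φ = 90.0°)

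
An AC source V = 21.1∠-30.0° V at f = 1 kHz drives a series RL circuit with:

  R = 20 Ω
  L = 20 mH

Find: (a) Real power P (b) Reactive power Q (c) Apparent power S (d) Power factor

Step 1 — Angular frequency: ω = 2π·f = 2π·1000 = 6283 rad/s.
Step 2 — Component impedances:
  R: Z = R = 20 Ω
  L: Z = jωL = j·6283·0.02 = 0 + j125.7 Ω
Step 3 — Series combination: Z_total = R + L = 20 + j125.7 Ω = 127.2∠81.0° Ω.
Step 4 — Source phasor: V = 21.1∠-30.0° V = 18.27 - j10.55 V.
Step 5 — Current: I = V / Z = -0.05931 - j0.1549 A = 0.1658∠-111.0° A.
Step 6 — Complex power: S = V·I* = 0.5499 + j3.455 VA.
Step 7 — Real power: P = Re(S) = 0.5499 W.
Step 8 — Reactive power: Q = Im(S) = 3.455 VAR.
Step 9 — Apparent power: |S| = 3.499 VA.
Step 10 — Power factor: PF = P/|S| = 0.1572 (lagging).

(a) P = 0.5499 W  (b) Q = 3.455 VAR  (c) S = 3.499 VA  (d) PF = 0.1572 (lagging)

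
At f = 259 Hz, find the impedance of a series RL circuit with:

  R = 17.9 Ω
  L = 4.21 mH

Step 1 — Angular frequency: ω = 2π·f = 2π·259 = 1627 rad/s.
Step 2 — Component impedances:
  R: Z = R = 17.9 Ω
  L: Z = jωL = j·1627·0.00421 = 0 + j6.851 Ω
Step 3 — Series combination: Z_total = R + L = 17.9 + j6.851 Ω = 19.17∠20.9° Ω.

Z = 17.9 + j6.851 Ω = 19.17∠20.9° Ω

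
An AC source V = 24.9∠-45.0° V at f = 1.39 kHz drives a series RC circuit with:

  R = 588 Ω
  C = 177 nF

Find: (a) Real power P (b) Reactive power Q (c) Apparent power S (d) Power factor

Step 1 — Angular frequency: ω = 2π·f = 2π·1390 = 8734 rad/s.
Step 2 — Component impedances:
  R: Z = R = 588 Ω
  C: Z = 1/(jωC) = -j/(ω·C) = 0 - j646.9 Ω
Step 3 — Series combination: Z_total = R + C = 588 - j646.9 Ω = 874.2∠-47.7° Ω.
Step 4 — Source phasor: V = 24.9∠-45.0° V = 17.61 - j17.61 V.
Step 5 — Current: I = V / Z = 0.02845 + j0.001357 A = 0.02848∠2.7° A.
Step 6 — Complex power: S = V·I* = 0.477 - j0.5248 VA.
Step 7 — Real power: P = Re(S) = 0.477 W.
Step 8 — Reactive power: Q = Im(S) = -0.5248 VAR.
Step 9 — Apparent power: |S| = 0.7092 VA.
Step 10 — Power factor: PF = P/|S| = 0.6726 (leading).

(a) P = 0.477 W  (b) Q = -0.5248 VAR  (c) S = 0.7092 VA  (d) PF = 0.6726 (leading)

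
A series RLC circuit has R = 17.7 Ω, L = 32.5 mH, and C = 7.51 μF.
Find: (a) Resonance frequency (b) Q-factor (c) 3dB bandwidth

Step 1 — Resonance condition Im(Z)=0 gives ω₀ = 1/√(LC).
Step 2 — ω₀ = 1/√(0.0325·7.51e-06) = 2024 rad/s.
Step 3 — f₀ = ω₀/(2π) = 322.2 Hz.
Step 4 — Series Q: Q = ω₀L/R = 2024·0.0325/17.7 = 3.717.
Step 5 — 3dB bandwidth: Δω = ω₀/Q = 544.6 rad/s; BW = Δω/(2π) = 86.68 Hz.

(a) f₀ = 322.2 Hz  (b) Q = 3.717  (c) BW = 86.68 Hz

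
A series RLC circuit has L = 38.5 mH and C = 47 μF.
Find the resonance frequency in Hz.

Step 1 — Resonance condition Im(Z)=0 gives ω₀ = 1/√(LC).
Step 2 — ω₀ = 1/√(0.0385·4.7e-05) = 743.4 rad/s.
Step 3 — f₀ = ω₀/(2π) = 118.3 Hz.

f₀ = 118.3 Hz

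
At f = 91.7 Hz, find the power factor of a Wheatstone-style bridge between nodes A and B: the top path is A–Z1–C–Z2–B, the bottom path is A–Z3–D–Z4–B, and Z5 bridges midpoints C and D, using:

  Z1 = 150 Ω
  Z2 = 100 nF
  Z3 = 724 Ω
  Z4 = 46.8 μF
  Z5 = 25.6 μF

Step 1 — Angular frequency: ω = 2π·f = 2π·91.7 = 576.2 rad/s.
Step 2 — Component impedances:
  Z1: Z = R = 150 Ω
  Z2: Z = 1/(jωC) = -j/(ω·C) = 0 - j1.736e+04 Ω
  Z3: Z = R = 724 Ω
  Z4: Z = 1/(jωC) = -j/(ω·C) = 0 - j37.09 Ω
  Z5: Z = 1/(jωC) = -j/(ω·C) = 0 - j67.8 Ω
Step 3 — Bridge requires nodal analysis (the Z5 bridge couples midpoints C and D, so the two paths cannot be reduced to a simple series/parallel combination). Setting node B to ground and injecting 1 A at node A, the 3-node admittance system at A, C, D solves to V_A = Z_AB = 127.8 - j82.84 Ω = 152.3∠-33.0° Ω.
Step 4 — Power factor: PF = cos(φ) = Re(Z)/|Z| = 127.8/152.3 = 0.8391.
Step 5 — Type: Im(Z) = -82.84 ⇒ leading (phase φ = -33.0°).

PF = 0.8391 (leading, φ = -33.0°)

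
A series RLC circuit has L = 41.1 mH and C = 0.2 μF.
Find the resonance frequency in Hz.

Step 1 — Resonance condition Im(Z)=0 gives ω₀ = 1/√(LC).
Step 2 — ω₀ = 1/√(0.0411·2e-07) = 1.103e+04 rad/s.
Step 3 — f₀ = ω₀/(2π) = 1755 Hz.

f₀ = 1755 Hz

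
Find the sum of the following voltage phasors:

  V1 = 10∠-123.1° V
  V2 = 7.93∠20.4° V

Step 1 — Convert each phasor to rectangular form:
  V1 = 10·(cos(-123.1°) + j·sin(-123.1°)) = -5.461 - j8.377 V
  V2 = 7.93·(cos(20.4°) + j·sin(20.4°)) = 7.433 + j2.764 V
Step 2 — Sum components: V_total = 1.972 - j5.613 V.
Step 3 — Convert to polar: |V_total| = 5.949 V, ∠V_total = -70.6°.

V_total = 5.949∠-70.6° V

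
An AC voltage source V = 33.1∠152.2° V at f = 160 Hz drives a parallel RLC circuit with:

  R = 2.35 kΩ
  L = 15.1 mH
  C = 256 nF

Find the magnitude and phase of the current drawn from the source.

Step 1 — Angular frequency: ω = 2π·f = 2π·160 = 1005 rad/s.
Step 2 — Component impedances:
  R: Z = R = 2350 Ω
  L: Z = jωL = j·1005·0.0151 = 0 + j15.18 Ω
  C: Z = 1/(jωC) = -j/(ω·C) = 0 - j3886 Ω
Step 3 — Parallel combination: 1/Z_total = 1/R + 1/L + 1/C; Z_total = 0.09883 + j15.24 Ω = 15.24∠89.6° Ω.
Step 4 — Source phasor: V = 33.1∠152.2° V = -29.28 + j15.44 V.
Step 5 — Ohm's law: I = V / Z_total = (-29.28 + j15.44) / (0.09883 + j15.24) = 1.001 + j1.928 A.
Step 6 — Convert to polar: |I| = 2.172 A, ∠I = 62.6°.

I = 2.172∠62.6° A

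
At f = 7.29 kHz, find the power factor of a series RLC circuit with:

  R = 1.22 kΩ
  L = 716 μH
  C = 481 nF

Step 1 — Angular frequency: ω = 2π·f = 2π·7290 = 4.58e+04 rad/s.
Step 2 — Component impedances:
  R: Z = R = 1220 Ω
  L: Z = jωL = j·4.58e+04·0.000716 = 0 + j32.8 Ω
  C: Z = 1/(jωC) = -j/(ω·C) = 0 - j45.39 Ω
Step 3 — Series combination: Z_total = R + L + C = 1220 - j12.59 Ω = 1220∠-0.6° Ω.
Step 4 — Power factor: PF = cos(φ) = Re(Z)/|Z| = 1220/1220.1 = 0.9999.
Step 5 — Type: Im(Z) = -12.59 ⇒ leading (phase φ = -0.6°).

PF = 0.9999 (leading, φ = -0.6°)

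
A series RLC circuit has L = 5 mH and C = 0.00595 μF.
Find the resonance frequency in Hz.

Step 1 — Resonance condition Im(Z)=0 gives ω₀ = 1/√(LC).
Step 2 — ω₀ = 1/√(0.005·5.95e-09) = 1.833e+05 rad/s.
Step 3 — f₀ = ω₀/(2π) = 2.918e+04 Hz.

f₀ = 2.918e+04 Hz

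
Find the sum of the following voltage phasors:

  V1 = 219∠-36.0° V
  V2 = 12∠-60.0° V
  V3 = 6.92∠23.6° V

Step 1 — Convert each phasor to rectangular form:
  V1 = 219·(cos(-36.0°) + j·sin(-36.0°)) = 177.2 - j128.7 V
  V2 = 12·(cos(-60.0°) + j·sin(-60.0°)) = 6 - j10.39 V
  V3 = 6.92·(cos(23.6°) + j·sin(23.6°)) = 6.341 + j2.77 V
Step 2 — Sum components: V_total = 189.5 - j136.3 V.
Step 3 — Convert to polar: |V_total| = 233.5 V, ∠V_total = -35.7°.

V_total = 233.5∠-35.7° V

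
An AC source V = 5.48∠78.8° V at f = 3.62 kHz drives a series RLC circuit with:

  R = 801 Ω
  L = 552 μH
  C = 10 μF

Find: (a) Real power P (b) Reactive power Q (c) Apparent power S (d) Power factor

Step 1 — Angular frequency: ω = 2π·f = 2π·3620 = 2.275e+04 rad/s.
Step 2 — Component impedances:
  R: Z = R = 801 Ω
  L: Z = jωL = j·2.275e+04·0.000552 = 0 + j12.56 Ω
  C: Z = 1/(jωC) = -j/(ω·C) = 0 - j4.397 Ω
Step 3 — Series combination: Z_total = R + L + C = 801 + j8.159 Ω = 801∠0.6° Ω.
Step 4 — Source phasor: V = 5.48∠78.8° V = 1.064 + j5.376 V.
Step 5 — Current: I = V / Z = 0.001397 + j0.006697 A = 0.006841∠78.2° A.
Step 6 — Complex power: S = V·I* = 0.03749 + j0.0003818 VA.
Step 7 — Real power: P = Re(S) = 0.03749 W.
Step 8 — Reactive power: Q = Im(S) = 0.0003818 VAR.
Step 9 — Apparent power: |S| = 0.03749 VA.
Step 10 — Power factor: PF = P/|S| = 0.9999 (lagging).

(a) P = 0.03749 W  (b) Q = 0.0003818 VAR  (c) S = 0.03749 VA  (d) PF = 0.9999 (lagging)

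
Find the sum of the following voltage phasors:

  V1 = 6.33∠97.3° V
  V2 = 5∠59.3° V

Step 1 — Convert each phasor to rectangular form:
  V1 = 6.33·(cos(97.3°) + j·sin(97.3°)) = -0.8043 + j6.279 V
  V2 = 5·(cos(59.3°) + j·sin(59.3°)) = 2.553 + j4.299 V
Step 2 — Sum components: V_total = 1.748 + j10.58 V.
Step 3 — Convert to polar: |V_total| = 10.72 V, ∠V_total = 80.6°.

V_total = 10.72∠80.6° V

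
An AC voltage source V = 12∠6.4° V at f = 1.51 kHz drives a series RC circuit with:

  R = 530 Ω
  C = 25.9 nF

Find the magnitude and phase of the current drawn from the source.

Step 1 — Angular frequency: ω = 2π·f = 2π·1510 = 9488 rad/s.
Step 2 — Component impedances:
  R: Z = R = 530 Ω
  C: Z = 1/(jωC) = -j/(ω·C) = 0 - j4070 Ω
Step 3 — Series combination: Z_total = R + C = 530 - j4070 Ω = 4104∠-82.6° Ω.
Step 4 — Source phasor: V = 12∠6.4° V = 11.93 + j1.338 V.
Step 5 — Ohm's law: I = V / Z_total = (11.93 + j1.338) / (530 - j4070) = 5.206e-05 + j0.002924 A.
Step 6 — Convert to polar: |I| = 0.002924 A, ∠I = 89.0°.

I = 0.002924∠89.0° A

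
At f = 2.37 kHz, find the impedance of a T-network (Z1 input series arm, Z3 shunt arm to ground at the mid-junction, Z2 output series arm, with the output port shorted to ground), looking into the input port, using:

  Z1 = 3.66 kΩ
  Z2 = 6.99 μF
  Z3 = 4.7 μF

Step 1 — Angular frequency: ω = 2π·f = 2π·2370 = 1.489e+04 rad/s.
Step 2 — Component impedances:
  Z1: Z = R = 3660 Ω
  Z2: Z = 1/(jωC) = -j/(ω·C) = 0 - j9.607 Ω
  Z3: Z = 1/(jωC) = -j/(ω·C) = 0 - j14.29 Ω
Step 3 — With the output port shorted to ground, the output series arm Z2 runs from the junction to ground; the shunt arm Z3 also runs from the junction to ground. They appear in parallel: Z3 || Z2 = 0 - j5.745 Ω.
Step 4 — Series with input arm Z1: Z_in = Z1 + (Z3 || Z2) = 3660 - j5.745 Ω = 3660∠-0.1° Ω.

Z = 3660 - j5.745 Ω = 3660∠-0.1° Ω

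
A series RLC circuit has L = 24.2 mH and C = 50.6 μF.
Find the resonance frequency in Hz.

Step 1 — Resonance condition Im(Z)=0 gives ω₀ = 1/√(LC).
Step 2 — ω₀ = 1/√(0.0242·5.06e-05) = 903.7 rad/s.
Step 3 — f₀ = ω₀/(2π) = 143.8 Hz.

f₀ = 143.8 Hz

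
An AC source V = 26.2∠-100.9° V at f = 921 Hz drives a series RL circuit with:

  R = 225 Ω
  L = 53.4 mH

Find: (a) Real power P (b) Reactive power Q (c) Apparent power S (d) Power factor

Step 1 — Angular frequency: ω = 2π·f = 2π·921 = 5787 rad/s.
Step 2 — Component impedances:
  R: Z = R = 225 Ω
  L: Z = jωL = j·5787·0.0534 = 0 + j309 Ω
Step 3 — Series combination: Z_total = R + L = 225 + j309 Ω = 382.3∠53.9° Ω.
Step 4 — Source phasor: V = 26.2∠-100.9° V = -4.954 - j25.73 V.
Step 5 — Current: I = V / Z = -0.06204 - j0.02914 A = 0.06854∠-154.8° A.
Step 6 — Complex power: S = V·I* = 1.057 + j1.452 VA.
Step 7 — Real power: P = Re(S) = 1.057 W.
Step 8 — Reactive power: Q = Im(S) = 1.452 VAR.
Step 9 — Apparent power: |S| = 1.796 VA.
Step 10 — Power factor: PF = P/|S| = 0.5886 (lagging).

(a) P = 1.057 W  (b) Q = 1.452 VAR  (c) S = 1.796 VA  (d) PF = 0.5886 (lagging)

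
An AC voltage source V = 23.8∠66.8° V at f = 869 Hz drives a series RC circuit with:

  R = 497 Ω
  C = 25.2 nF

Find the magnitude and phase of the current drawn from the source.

Step 1 — Angular frequency: ω = 2π·f = 2π·869 = 5460 rad/s.
Step 2 — Component impedances:
  R: Z = R = 497 Ω
  C: Z = 1/(jωC) = -j/(ω·C) = 0 - j7268 Ω
Step 3 — Series combination: Z_total = R + C = 497 - j7268 Ω = 7285∠-86.1° Ω.
Step 4 — Source phasor: V = 23.8∠66.8° V = 9.376 + j21.88 V.
Step 5 — Ohm's law: I = V / Z_total = (9.376 + j21.88) / (497 - j7268) = -0.002908 + j0.001489 A.
Step 6 — Convert to polar: |I| = 0.003267 A, ∠I = 152.9°.

I = 0.003267∠152.9° A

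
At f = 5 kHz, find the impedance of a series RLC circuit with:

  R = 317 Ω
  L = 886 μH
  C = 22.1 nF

Step 1 — Angular frequency: ω = 2π·f = 2π·5000 = 3.142e+04 rad/s.
Step 2 — Component impedances:
  R: Z = R = 317 Ω
  L: Z = jωL = j·3.142e+04·0.000886 = 0 + j27.83 Ω
  C: Z = 1/(jωC) = -j/(ω·C) = 0 - j1440 Ω
Step 3 — Series combination: Z_total = R + L + C = 317 - j1412 Ω = 1448∠-77.4° Ω.

Z = 317 - j1412 Ω = 1448∠-77.4° Ω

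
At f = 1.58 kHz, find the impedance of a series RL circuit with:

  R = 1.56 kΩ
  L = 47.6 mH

Step 1 — Angular frequency: ω = 2π·f = 2π·1580 = 9927 rad/s.
Step 2 — Component impedances:
  R: Z = R = 1560 Ω
  L: Z = jωL = j·9927·0.0476 = 0 + j472.5 Ω
Step 3 — Series combination: Z_total = R + L = 1560 + j472.5 Ω = 1630∠16.9° Ω.

Z = 1560 + j472.5 Ω = 1630∠16.9° Ω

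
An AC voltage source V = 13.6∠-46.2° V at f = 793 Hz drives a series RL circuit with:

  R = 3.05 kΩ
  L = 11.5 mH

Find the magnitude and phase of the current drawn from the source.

Step 1 — Angular frequency: ω = 2π·f = 2π·793 = 4983 rad/s.
Step 2 — Component impedances:
  R: Z = R = 3050 Ω
  L: Z = jωL = j·4983·0.0115 = 0 + j57.3 Ω
Step 3 — Series combination: Z_total = R + L = 3050 + j57.3 Ω = 3051∠1.1° Ω.
Step 4 — Source phasor: V = 13.6∠-46.2° V = 9.413 - j9.816 V.
Step 5 — Ohm's law: I = V / Z_total = (9.413 - j9.816) / (3050 + j57.3) = 0.003025 - j0.003275 A.
Step 6 — Convert to polar: |I| = 0.004458 A, ∠I = -47.3°.

I = 0.004458∠-47.3° A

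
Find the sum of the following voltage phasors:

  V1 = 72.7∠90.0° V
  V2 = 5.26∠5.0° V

Step 1 — Convert each phasor to rectangular form:
  V1 = 72.7·(cos(90.0°) + j·sin(90.0°)) = 0 + j72.7 V
  V2 = 5.26·(cos(5.0°) + j·sin(5.0°)) = 5.24 + j0.4584 V
Step 2 — Sum components: V_total = 5.24 + j73.16 V.
Step 3 — Convert to polar: |V_total| = 73.35 V, ∠V_total = 85.9°.

V_total = 73.35∠85.9° V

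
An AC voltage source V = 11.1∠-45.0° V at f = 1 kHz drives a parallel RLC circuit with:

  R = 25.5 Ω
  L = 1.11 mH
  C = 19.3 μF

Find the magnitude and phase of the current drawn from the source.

Step 1 — Angular frequency: ω = 2π·f = 2π·1000 = 6283 rad/s.
Step 2 — Component impedances:
  R: Z = R = 25.5 Ω
  L: Z = jωL = j·6283·0.00111 = 0 + j6.974 Ω
  C: Z = 1/(jωC) = -j/(ω·C) = 0 - j8.246 Ω
Step 3 — Parallel combination: 1/Z_total = 1/R + 1/L + 1/C; Z_total = 19.35 + j10.91 Ω = 22.21∠29.4° Ω.
Step 4 — Source phasor: V = 11.1∠-45.0° V = 7.849 - j7.849 V.
Step 5 — Ohm's law: I = V / Z_total = (7.849 - j7.849) / (19.35 + j10.91) = 0.1342 - j0.4814 A.
Step 6 — Convert to polar: |I| = 0.4998 A, ∠I = -74.4°.

I = 0.4998∠-74.4° A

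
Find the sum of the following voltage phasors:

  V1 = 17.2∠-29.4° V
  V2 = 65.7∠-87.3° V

Step 1 — Convert each phasor to rectangular form:
  V1 = 17.2·(cos(-29.4°) + j·sin(-29.4°)) = 14.98 - j8.444 V
  V2 = 65.7·(cos(-87.3°) + j·sin(-87.3°)) = 3.095 - j65.63 V
Step 2 — Sum components: V_total = 18.08 - j74.07 V.
Step 3 — Convert to polar: |V_total| = 76.25 V, ∠V_total = -76.3°.

V_total = 76.25∠-76.3° V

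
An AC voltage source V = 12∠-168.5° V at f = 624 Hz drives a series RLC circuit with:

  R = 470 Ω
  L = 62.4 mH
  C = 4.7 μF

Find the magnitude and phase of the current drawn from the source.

Step 1 — Angular frequency: ω = 2π·f = 2π·624 = 3921 rad/s.
Step 2 — Component impedances:
  R: Z = R = 470 Ω
  L: Z = jωL = j·3921·0.0624 = 0 + j244.7 Ω
  C: Z = 1/(jωC) = -j/(ω·C) = 0 - j54.27 Ω
Step 3 — Series combination: Z_total = R + L + C = 470 + j190.4 Ω = 507.1∠22.1° Ω.
Step 4 — Source phasor: V = 12∠-168.5° V = -11.76 - j2.392 V.
Step 5 — Ohm's law: I = V / Z_total = (-11.76 - j2.392) / (470 + j190.4) = -0.02326 + j0.004333 A.
Step 6 — Convert to polar: |I| = 0.02366 A, ∠I = 169.4°.

I = 0.02366∠169.4° A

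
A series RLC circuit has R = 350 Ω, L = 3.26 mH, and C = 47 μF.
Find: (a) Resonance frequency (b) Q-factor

Step 1 — Resonance condition Im(Z)=0 gives ω₀ = 1/√(LC).
Step 2 — ω₀ = 1/√(0.00326·4.7e-05) = 2555 rad/s.
Step 3 — f₀ = ω₀/(2π) = 406.6 Hz.
Step 4 — Series Q: Q = ω₀L/R = 2555·0.00326/350 = 0.0238.

(a) f₀ = 406.6 Hz  (b) Q = 0.0238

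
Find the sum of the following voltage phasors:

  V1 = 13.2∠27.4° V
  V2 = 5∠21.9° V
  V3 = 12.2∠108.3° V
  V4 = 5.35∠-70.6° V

Step 1 — Convert each phasor to rectangular form:
  V1 = 13.2·(cos(27.4°) + j·sin(27.4°)) = 11.72 + j6.075 V
  V2 = 5·(cos(21.9°) + j·sin(21.9°)) = 4.639 + j1.865 V
  V3 = 12.2·(cos(108.3°) + j·sin(108.3°)) = -3.831 + j11.58 V
  V4 = 5.35·(cos(-70.6°) + j·sin(-70.6°)) = 1.777 - j5.046 V
Step 2 — Sum components: V_total = 14.3 + j14.48 V.
Step 3 — Convert to polar: |V_total| = 20.35 V, ∠V_total = 45.3°.

V_total = 20.35∠45.3° V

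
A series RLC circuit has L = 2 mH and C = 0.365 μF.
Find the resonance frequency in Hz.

Step 1 — Resonance condition Im(Z)=0 gives ω₀ = 1/√(LC).
Step 2 — ω₀ = 1/√(0.002·3.65e-07) = 3.701e+04 rad/s.
Step 3 — f₀ = ω₀/(2π) = 5891 Hz.

f₀ = 5891 Hz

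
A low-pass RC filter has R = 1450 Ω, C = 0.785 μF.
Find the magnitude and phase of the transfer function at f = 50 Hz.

Step 1 — Angular frequency: ω = 2π·50 = 314.2 rad/s.
Step 2 — Transfer function: H(jω) = 1/(1 + jωRC).
Step 3 — Denominator: 1 + jωRC = 1 + j·314.2·1450·7.85e-07 = 1 + j0.3576.
Step 4 — H = 0.8866 - j0.3171.
Step 5 — Magnitude: |H| = 0.9416 (-0.5 dB); phase: φ = -19.7°.

|H| = 0.9416 (-0.5 dB), φ = -19.7°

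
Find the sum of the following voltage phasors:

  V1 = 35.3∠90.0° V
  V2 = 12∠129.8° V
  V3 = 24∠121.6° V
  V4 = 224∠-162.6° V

Step 1 — Convert each phasor to rectangular form:
  V1 = 35.3·(cos(90.0°) + j·sin(90.0°)) = 0 + j35.3 V
  V2 = 12·(cos(129.8°) + j·sin(129.8°)) = -7.681 + j9.219 V
  V3 = 24·(cos(121.6°) + j·sin(121.6°)) = -12.58 + j20.44 V
  V4 = 224·(cos(-162.6°) + j·sin(-162.6°)) = -213.7 - j66.99 V
Step 2 — Sum components: V_total = -234 - j2.024 V.
Step 3 — Convert to polar: |V_total| = 234 V, ∠V_total = -179.5°.

V_total = 234∠-179.5° V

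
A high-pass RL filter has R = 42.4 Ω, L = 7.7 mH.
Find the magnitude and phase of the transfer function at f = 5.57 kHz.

Step 1 — Angular frequency: ω = 2π·5570 = 3.5e+04 rad/s.
Step 2 — Transfer function: H(jω) = jωL/(R + jωL).
Step 3 — Numerator jωL = j·269.5; denominator R + jωL = 42.4 + j269.5.
Step 4 — H = 0.9758 + j0.1535.
Step 5 — Magnitude: |H| = 0.9878 (-0.1 dB); phase: φ = 8.9°.

|H| = 0.9878 (-0.1 dB), φ = 8.9°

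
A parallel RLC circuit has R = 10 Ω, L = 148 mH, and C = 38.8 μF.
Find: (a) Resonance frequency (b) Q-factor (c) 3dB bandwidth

Step 1 — Resonance: ω₀ = 1/√(LC) = 1/√(0.148·3.88e-05) = 417.3 rad/s.
Step 2 — f₀ = ω₀/(2π) = 66.42 Hz.
Step 3 — Parallel Q: Q = R/(ω₀L) = 10/(417.3·0.148) = 0.1619.
Step 4 — Bandwidth: Δω = ω₀/Q = 2577 rad/s; BW = Δω/(2π) = 410.2 Hz.

(a) f₀ = 66.42 Hz  (b) Q = 0.1619  (c) BW = 410.2 Hz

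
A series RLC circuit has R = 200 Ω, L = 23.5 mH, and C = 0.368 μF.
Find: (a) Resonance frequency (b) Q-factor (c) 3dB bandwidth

Step 1 — Resonance: ω₀ = 1/√(LC) = 1/√(0.0235·3.68e-07) = 1.075e+04 rad/s.
Step 2 — f₀ = ω₀/(2π) = 1711 Hz.
Step 3 — Series Q: Q = ω₀L/R = 1.075e+04·0.0235/200 = 1.264.
Step 4 — Bandwidth: Δω = ω₀/Q = 8511 rad/s; BW = Δω/(2π) = 1355 Hz.

(a) f₀ = 1711 Hz  (b) Q = 1.264  (c) BW = 1355 Hz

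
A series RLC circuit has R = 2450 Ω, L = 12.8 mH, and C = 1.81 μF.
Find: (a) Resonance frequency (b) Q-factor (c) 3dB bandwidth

Step 1 — Resonance: ω₀ = 1/√(LC) = 1/√(0.0128·1.81e-06) = 6570 rad/s.
Step 2 — f₀ = ω₀/(2π) = 1046 Hz.
Step 3 — Series Q: Q = ω₀L/R = 6570·0.0128/2450 = 0.03432.
Step 4 — Bandwidth: Δω = ω₀/Q = 1.914e+05 rad/s; BW = Δω/(2π) = 3.046e+04 Hz.

(a) f₀ = 1046 Hz  (b) Q = 0.03432  (c) BW = 3.046e+04 Hz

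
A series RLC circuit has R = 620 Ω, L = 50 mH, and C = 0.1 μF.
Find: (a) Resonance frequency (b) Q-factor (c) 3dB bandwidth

Step 1 — Resonance: ω₀ = 1/√(LC) = 1/√(0.05·1e-07) = 1.414e+04 rad/s.
Step 2 — f₀ = ω₀/(2π) = 2251 Hz.
Step 3 — Series Q: Q = ω₀L/R = 1.414e+04·0.05/620 = 1.14.
Step 4 — Bandwidth: Δω = ω₀/Q = 1.24e+04 rad/s; BW = Δω/(2π) = 1974 Hz.

(a) f₀ = 2251 Hz  (b) Q = 1.14  (c) BW = 1974 Hz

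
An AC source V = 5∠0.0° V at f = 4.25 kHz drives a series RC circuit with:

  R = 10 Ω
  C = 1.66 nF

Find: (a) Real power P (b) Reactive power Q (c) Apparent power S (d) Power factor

Step 1 — Angular frequency: ω = 2π·f = 2π·4250 = 2.67e+04 rad/s.
Step 2 — Component impedances:
  R: Z = R = 10 Ω
  C: Z = 1/(jωC) = -j/(ω·C) = 0 - j2.256e+04 Ω
Step 3 — Series combination: Z_total = R + C = 10 - j2.256e+04 Ω = 2.256e+04∠-90.0° Ω.
Step 4 — Source phasor: V = 5∠0.0° V = 5 V.
Step 5 — Current: I = V / Z = 9.825e-08 + j0.0002216 A = 0.0002216∠90.0° A.
Step 6 — Complex power: S = V·I* = 4.912e-07 - j0.001108 VA.
Step 7 — Real power: P = Re(S) = 4.912e-07 W.
Step 8 — Reactive power: Q = Im(S) = -0.001108 VAR.
Step 9 — Apparent power: |S| = 0.001108 VA.
Step 10 — Power factor: PF = P/|S| = 0.0004433 (leading).

(a) P = 4.912e-07 W  (b) Q = -0.001108 VAR  (c) S = 0.001108 VA  (d) PF = 0.0004433 (leading)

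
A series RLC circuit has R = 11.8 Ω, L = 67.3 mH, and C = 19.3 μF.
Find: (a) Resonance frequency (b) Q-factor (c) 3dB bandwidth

Step 1 — Resonance: ω₀ = 1/√(LC) = 1/√(0.0673·1.93e-05) = 877.4 rad/s.
Step 2 — f₀ = ω₀/(2π) = 139.6 Hz.
Step 3 — Series Q: Q = ω₀L/R = 877.4·0.0673/11.8 = 5.004.
Step 4 — Bandwidth: Δω = ω₀/Q = 175.3 rad/s; BW = Δω/(2π) = 27.91 Hz.

(a) f₀ = 139.6 Hz  (b) Q = 5.004  (c) BW = 27.91 Hz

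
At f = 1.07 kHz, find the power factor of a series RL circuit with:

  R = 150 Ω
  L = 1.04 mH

Step 1 — Angular frequency: ω = 2π·f = 2π·1070 = 6723 rad/s.
Step 2 — Component impedances:
  R: Z = R = 150 Ω
  L: Z = jωL = j·6723·0.00104 = 0 + j6.992 Ω
Step 3 — Series combination: Z_total = R + L = 150 + j6.992 Ω = 150.2∠2.7° Ω.
Step 4 — Power factor: PF = cos(φ) = Re(Z)/|Z| = 150/150.16 = 0.9989.
Step 5 — Type: Im(Z) = 6.992 ⇒ lagging (phase φ = 2.7°).

PF = 0.9989 (lagging, φ = 2.7°)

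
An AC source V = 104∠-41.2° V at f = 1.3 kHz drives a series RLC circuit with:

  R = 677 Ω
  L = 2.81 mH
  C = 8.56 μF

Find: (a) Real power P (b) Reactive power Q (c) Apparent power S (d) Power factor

Step 1 — Angular frequency: ω = 2π·f = 2π·1300 = 8168 rad/s.
Step 2 — Component impedances:
  R: Z = R = 677 Ω
  L: Z = jωL = j·8168·0.00281 = 0 + j22.95 Ω
  C: Z = 1/(jωC) = -j/(ω·C) = 0 - j14.3 Ω
Step 3 — Series combination: Z_total = R + L + C = 677 + j8.65 Ω = 677.1∠0.7° Ω.
Step 4 — Source phasor: V = 104∠-41.2° V = 78.25 - j68.5 V.
Step 5 — Current: I = V / Z = 0.1143 - j0.1026 A = 0.1536∠-41.9° A.
Step 6 — Complex power: S = V·I* = 15.97 + j0.2041 VA.
Step 7 — Real power: P = Re(S) = 15.97 W.
Step 8 — Reactive power: Q = Im(S) = 0.2041 VAR.
Step 9 — Apparent power: |S| = 15.98 VA.
Step 10 — Power factor: PF = P/|S| = 0.9999 (lagging).

(a) P = 15.97 W  (b) Q = 0.2041 VAR  (c) S = 15.98 VA  (d) PF = 0.9999 (lagging)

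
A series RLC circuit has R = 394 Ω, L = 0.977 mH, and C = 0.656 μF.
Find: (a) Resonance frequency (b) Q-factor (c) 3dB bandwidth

Step 1 — Resonance: ω₀ = 1/√(LC) = 1/√(0.000977·6.56e-07) = 3.95e+04 rad/s.
Step 2 — f₀ = ω₀/(2π) = 6287 Hz.
Step 3 — Series Q: Q = ω₀L/R = 3.95e+04·0.000977/394 = 0.09795.
Step 4 — Bandwidth: Δω = ω₀/Q = 4.033e+05 rad/s; BW = Δω/(2π) = 6.418e+04 Hz.

(a) f₀ = 6287 Hz  (b) Q = 0.09795  (c) BW = 6.418e+04 Hz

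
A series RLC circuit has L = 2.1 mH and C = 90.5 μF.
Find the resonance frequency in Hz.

Step 1 — Resonance condition Im(Z)=0 gives ω₀ = 1/√(LC).
Step 2 — ω₀ = 1/√(0.0021·9.05e-05) = 2294 rad/s.
Step 3 — f₀ = ω₀/(2π) = 365.1 Hz.

f₀ = 365.1 Hz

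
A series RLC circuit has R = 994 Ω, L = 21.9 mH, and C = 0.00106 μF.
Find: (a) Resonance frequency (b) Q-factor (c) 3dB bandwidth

Step 1 — Resonance condition Im(Z)=0 gives ω₀ = 1/√(LC).
Step 2 — ω₀ = 1/√(0.0219·1.06e-09) = 2.076e+05 rad/s.
Step 3 — f₀ = ω₀/(2π) = 3.303e+04 Hz.
Step 4 — Series Q: Q = ω₀L/R = 2.076e+05·0.0219/994 = 4.573.
Step 5 — 3dB bandwidth: Δω = ω₀/Q = 4.539e+04 rad/s; BW = Δω/(2π) = 7224 Hz.

(a) f₀ = 3.303e+04 Hz  (b) Q = 4.573  (c) BW = 7224 Hz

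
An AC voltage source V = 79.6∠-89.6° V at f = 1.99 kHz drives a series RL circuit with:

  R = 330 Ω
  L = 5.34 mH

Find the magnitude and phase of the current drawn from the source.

Step 1 — Angular frequency: ω = 2π·f = 2π·1990 = 1.25e+04 rad/s.
Step 2 — Component impedances:
  R: Z = R = 330 Ω
  L: Z = jωL = j·1.25e+04·0.00534 = 0 + j66.77 Ω
Step 3 — Series combination: Z_total = R + L = 330 + j66.77 Ω = 336.7∠11.4° Ω.
Step 4 — Source phasor: V = 79.6∠-89.6° V = 0.5557 - j79.6 V.
Step 5 — Ohm's law: I = V / Z_total = (0.5557 - j79.6) / (330 + j66.77) = -0.04527 - j0.232 A.
Step 6 — Convert to polar: |I| = 0.2364 A, ∠I = -101.0°.

I = 0.2364∠-101.0° A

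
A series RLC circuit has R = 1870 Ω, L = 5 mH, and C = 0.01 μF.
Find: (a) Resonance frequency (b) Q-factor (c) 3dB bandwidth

Step 1 — Resonance: ω₀ = 1/√(LC) = 1/√(0.005·1e-08) = 1.414e+05 rad/s.
Step 2 — f₀ = ω₀/(2π) = 2.251e+04 Hz.
Step 3 — Series Q: Q = ω₀L/R = 1.414e+05·0.005/1870 = 0.3781.
Step 4 — Bandwidth: Δω = ω₀/Q = 3.74e+05 rad/s; BW = Δω/(2π) = 5.952e+04 Hz.

(a) f₀ = 2.251e+04 Hz  (b) Q = 0.3781  (c) BW = 5.952e+04 Hz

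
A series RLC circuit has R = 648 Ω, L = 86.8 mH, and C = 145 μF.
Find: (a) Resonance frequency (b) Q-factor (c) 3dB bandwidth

Step 1 — Resonance: ω₀ = 1/√(LC) = 1/√(0.0868·0.000145) = 281.9 rad/s.
Step 2 — f₀ = ω₀/(2π) = 44.86 Hz.
Step 3 — Series Q: Q = ω₀L/R = 281.9·0.0868/648 = 0.03776.
Step 4 — Bandwidth: Δω = ω₀/Q = 7465 rad/s; BW = Δω/(2π) = 1188 Hz.

(a) f₀ = 44.86 Hz  (b) Q = 0.03776  (c) BW = 1188 Hz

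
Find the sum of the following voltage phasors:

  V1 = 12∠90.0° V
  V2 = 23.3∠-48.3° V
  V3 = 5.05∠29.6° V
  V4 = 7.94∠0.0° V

Step 1 — Convert each phasor to rectangular form:
  V1 = 12·(cos(90.0°) + j·sin(90.0°)) = 0 + j12 V
  V2 = 23.3·(cos(-48.3°) + j·sin(-48.3°)) = 15.5 - j17.4 V
  V3 = 5.05·(cos(29.6°) + j·sin(29.6°)) = 4.391 + j2.494 V
  V4 = 7.94·(cos(0.0°) + j·sin(0.0°)) = 7.94 V
Step 2 — Sum components: V_total = 27.83 - j2.902 V.
Step 3 — Convert to polar: |V_total| = 27.98 V, ∠V_total = -6.0°.

V_total = 27.98∠-6.0° V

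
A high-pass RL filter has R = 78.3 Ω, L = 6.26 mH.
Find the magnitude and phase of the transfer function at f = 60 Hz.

Step 1 — Angular frequency: ω = 2π·60 = 377 rad/s.
Step 2 — Transfer function: H(jω) = jωL/(R + jωL).
Step 3 — Numerator jωL = j·2.36; denominator R + jωL = 78.3 + j2.36.
Step 4 — H = 0.0009076 + j0.03011.
Step 5 — Magnitude: |H| = 0.03013 (-30.4 dB); phase: φ = 88.3°.

|H| = 0.03013 (-30.4 dB), φ = 88.3°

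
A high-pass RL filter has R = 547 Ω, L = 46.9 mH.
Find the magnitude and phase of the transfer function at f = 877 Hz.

Step 1 — Angular frequency: ω = 2π·877 = 5510 rad/s.
Step 2 — Transfer function: H(jω) = jωL/(R + jωL).
Step 3 — Numerator jωL = j·258.4; denominator R + jωL = 547 + j258.4.
Step 4 — H = 0.1825 + j0.3862.
Step 5 — Magnitude: |H| = 0.4272 (-7.4 dB); phase: φ = 64.7°.

|H| = 0.4272 (-7.4 dB), φ = 64.7°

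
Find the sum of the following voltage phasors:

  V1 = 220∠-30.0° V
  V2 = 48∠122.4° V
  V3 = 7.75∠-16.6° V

Step 1 — Convert each phasor to rectangular form:
  V1 = 220·(cos(-30.0°) + j·sin(-30.0°)) = 190.5 - j110 V
  V2 = 48·(cos(122.4°) + j·sin(122.4°)) = -25.72 + j40.53 V
  V3 = 7.75·(cos(-16.6°) + j·sin(-16.6°)) = 7.427 - j2.214 V
Step 2 — Sum components: V_total = 172.2 - j71.69 V.
Step 3 — Convert to polar: |V_total| = 186.6 V, ∠V_total = -22.6°.

V_total = 186.6∠-22.6° V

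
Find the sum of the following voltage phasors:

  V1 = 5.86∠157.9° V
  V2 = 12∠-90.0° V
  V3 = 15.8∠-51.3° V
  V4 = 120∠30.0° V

Step 1 — Convert each phasor to rectangular form:
  V1 = 5.86·(cos(157.9°) + j·sin(157.9°)) = -5.429 + j2.205 V
  V2 = 12·(cos(-90.0°) + j·sin(-90.0°)) = 0 - j12 V
  V3 = 15.8·(cos(-51.3°) + j·sin(-51.3°)) = 9.879 - j12.33 V
  V4 = 120·(cos(30.0°) + j·sin(30.0°)) = 103.9 + j60 V
Step 2 — Sum components: V_total = 108.4 + j37.87 V.
Step 3 — Convert to polar: |V_total| = 114.8 V, ∠V_total = 19.3°.

V_total = 114.8∠19.3° V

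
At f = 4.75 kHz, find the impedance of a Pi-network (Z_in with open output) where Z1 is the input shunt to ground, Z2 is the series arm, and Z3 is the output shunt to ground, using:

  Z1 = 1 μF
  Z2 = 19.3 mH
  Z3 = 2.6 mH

Step 1 — Angular frequency: ω = 2π·f = 2π·4750 = 2.985e+04 rad/s.
Step 2 — Component impedances:
  Z1: Z = 1/(jωC) = -j/(ω·C) = 0 - j33.51 Ω
  Z2: Z = jωL = j·2.985e+04·0.0193 = 0 + j576 Ω
  Z3: Z = jωL = j·2.985e+04·0.0026 = 0 + j77.6 Ω
Step 3 — With open output, the series arm Z2 and the output shunt Z3 appear in series to ground: Z2 + Z3 = 0 + j653.6 Ω.
Step 4 — Parallel with input shunt Z1: Z_in = Z1 || (Z2 + Z3) = 0 - j35.32 Ω = 35.32∠-90.0° Ω.

Z = 0 - j35.32 Ω = 35.32∠-90.0° Ω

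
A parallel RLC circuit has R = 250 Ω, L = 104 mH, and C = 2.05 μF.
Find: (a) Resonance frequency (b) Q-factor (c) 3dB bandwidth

Step 1 — Resonance: ω₀ = 1/√(LC) = 1/√(0.104·2.05e-06) = 2166 rad/s.
Step 2 — f₀ = ω₀/(2π) = 344.7 Hz.
Step 3 — Parallel Q: Q = R/(ω₀L) = 250/(2166·0.104) = 1.11.
Step 4 — Bandwidth: Δω = ω₀/Q = 1951 rad/s; BW = Δω/(2π) = 310.5 Hz.

(a) f₀ = 344.7 Hz  (b) Q = 1.11  (c) BW = 310.5 Hz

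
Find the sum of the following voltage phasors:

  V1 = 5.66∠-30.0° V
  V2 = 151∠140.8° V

Step 1 — Convert each phasor to rectangular form:
  V1 = 5.66·(cos(-30.0°) + j·sin(-30.0°)) = 4.902 - j2.83 V
  V2 = 151·(cos(140.8°) + j·sin(140.8°)) = -117 + j95.44 V
Step 2 — Sum components: V_total = -112.1 + j92.61 V.
Step 3 — Convert to polar: |V_total| = 145.4 V, ∠V_total = 140.4°.

V_total = 145.4∠140.4° V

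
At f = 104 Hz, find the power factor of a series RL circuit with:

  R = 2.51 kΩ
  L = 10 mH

Step 1 — Angular frequency: ω = 2π·f = 2π·104 = 653.5 rad/s.
Step 2 — Component impedances:
  R: Z = R = 2510 Ω
  L: Z = jωL = j·653.5·0.01 = 0 + j6.535 Ω
Step 3 — Series combination: Z_total = R + L = 2510 + j6.535 Ω = 2510∠0.1° Ω.
Step 4 — Power factor: PF = cos(φ) = Re(Z)/|Z| = 2510/2510 = 1.
Step 5 — Type: Im(Z) = 6.535 ⇒ lagging (phase φ = 0.1°).

PF = 1 (lagging, φ = 0.1°)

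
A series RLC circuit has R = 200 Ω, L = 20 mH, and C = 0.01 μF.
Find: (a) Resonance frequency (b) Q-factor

Step 1 — Resonance condition Im(Z)=0 gives ω₀ = 1/√(LC).
Step 2 — ω₀ = 1/√(0.02·1e-08) = 7.071e+04 rad/s.
Step 3 — f₀ = ω₀/(2π) = 1.125e+04 Hz.
Step 4 — Series Q: Q = ω₀L/R = 7.071e+04·0.02/200 = 7.071.

(a) f₀ = 1.125e+04 Hz  (b) Q = 7.071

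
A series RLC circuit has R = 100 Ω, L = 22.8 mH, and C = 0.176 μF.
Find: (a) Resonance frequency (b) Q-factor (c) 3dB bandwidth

Step 1 — Resonance: ω₀ = 1/√(LC) = 1/√(0.0228·1.76e-07) = 1.579e+04 rad/s.
Step 2 — f₀ = ω₀/(2π) = 2512 Hz.
Step 3 — Series Q: Q = ω₀L/R = 1.579e+04·0.0228/100 = 3.599.
Step 4 — Bandwidth: Δω = ω₀/Q = 4386 rad/s; BW = Δω/(2π) = 698 Hz.

(a) f₀ = 2512 Hz  (b) Q = 3.599  (c) BW = 698 Hz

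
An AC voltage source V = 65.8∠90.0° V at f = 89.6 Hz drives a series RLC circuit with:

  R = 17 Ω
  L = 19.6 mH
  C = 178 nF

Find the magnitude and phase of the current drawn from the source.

Step 1 — Angular frequency: ω = 2π·f = 2π·89.6 = 563 rad/s.
Step 2 — Component impedances:
  R: Z = R = 17 Ω
  L: Z = jωL = j·563·0.0196 = 0 + j11.03 Ω
  C: Z = 1/(jωC) = -j/(ω·C) = 0 - j9979 Ω
Step 3 — Series combination: Z_total = R + L + C = 17 - j9968 Ω = 9968∠-89.9° Ω.
Step 4 — Source phasor: V = 65.8∠90.0° V = 0 + j65.8 V.
Step 5 — Ohm's law: I = V / Z_total = (0 + j65.8) / (17 - j9968) = -0.006601 + j1.126e-05 A.
Step 6 — Convert to polar: |I| = 0.006601 A, ∠I = 179.9°.

I = 0.006601∠179.9° A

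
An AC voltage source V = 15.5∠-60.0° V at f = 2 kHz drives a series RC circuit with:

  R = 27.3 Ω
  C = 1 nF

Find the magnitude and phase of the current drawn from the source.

Step 1 — Angular frequency: ω = 2π·f = 2π·2000 = 1.257e+04 rad/s.
Step 2 — Component impedances:
  R: Z = R = 27.3 Ω
  C: Z = 1/(jωC) = -j/(ω·C) = 0 - j7.958e+04 Ω
Step 3 — Series combination: Z_total = R + C = 27.3 - j7.958e+04 Ω = 7.958e+04∠-90.0° Ω.
Step 4 — Source phasor: V = 15.5∠-60.0° V = 7.75 - j13.42 V.
Step 5 — Ohm's law: I = V / Z_total = (7.75 - j13.42) / (27.3 - j7.958e+04) = 0.0001687 + j9.733e-05 A.
Step 6 — Convert to polar: |I| = 0.0001948 A, ∠I = 30.0°.

I = 0.0001948∠30.0° A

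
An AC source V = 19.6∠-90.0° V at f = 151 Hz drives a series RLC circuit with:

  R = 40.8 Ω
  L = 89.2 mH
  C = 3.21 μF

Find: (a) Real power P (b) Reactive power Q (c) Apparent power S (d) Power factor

Step 1 — Angular frequency: ω = 2π·f = 2π·151 = 948.8 rad/s.
Step 2 — Component impedances:
  R: Z = R = 40.8 Ω
  L: Z = jωL = j·948.8·0.0892 = 0 + j84.63 Ω
  C: Z = 1/(jωC) = -j/(ω·C) = 0 - j328.4 Ω
Step 3 — Series combination: Z_total = R + L + C = 40.8 - j243.7 Ω = 247.1∠-80.5° Ω.
Step 4 — Source phasor: V = 19.6∠-90.0° V = 0 - j19.6 V.
Step 5 — Current: I = V / Z = 0.07823 - j0.0131 A = 0.07932∠-9.5° A.
Step 6 — Complex power: S = V·I* = 0.2567 - j1.533 VA.
Step 7 — Real power: P = Re(S) = 0.2567 W.
Step 8 — Reactive power: Q = Im(S) = -1.533 VAR.
Step 9 — Apparent power: |S| = 1.555 VA.
Step 10 — Power factor: PF = P/|S| = 0.1651 (leading).

(a) P = 0.2567 W  (b) Q = -1.533 VAR  (c) S = 1.555 VA  (d) PF = 0.1651 (leading)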